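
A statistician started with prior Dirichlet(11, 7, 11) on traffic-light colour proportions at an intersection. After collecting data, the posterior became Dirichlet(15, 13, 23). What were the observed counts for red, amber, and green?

counts (4, 6, 12)

For a Dirichlet(α) prior with multinomial counts c, the posterior is Dirichlet(α + c) componentwise.
Counts are posterior − prior componentwise: 15−11=4, 13−7=6, 23−11=12.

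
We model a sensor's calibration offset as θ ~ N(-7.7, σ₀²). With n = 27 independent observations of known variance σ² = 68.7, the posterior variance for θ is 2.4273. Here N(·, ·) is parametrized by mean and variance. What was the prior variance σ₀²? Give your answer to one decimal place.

σ₀² = 52.7

Posterior precision equals prior precision plus data precision: 1/σ_n² = 1/σ₀² + n/σ².
So 1/σ₀² = 1/2.4273 − 27/68.7 = 0.411980 − 0.393013 = 0.018967.
Hence σ₀² = 1/0.018967 ≈ 52.7.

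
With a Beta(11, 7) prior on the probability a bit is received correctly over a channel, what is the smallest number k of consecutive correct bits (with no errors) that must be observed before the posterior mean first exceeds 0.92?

k = 70

After k correct bits and 0 errors the posterior is Beta(11+k, 7), with mean (11+k)/(11+7+k).
Set (11+k)/(18+k) > 0.92 and solve: k > (0.92·18 − 11)/(1 − 0.92) = 69.500.
The smallest integer exceeding 69.500 is 70, and checking k=70: (81)/(88) = 0.9205 > 0.92.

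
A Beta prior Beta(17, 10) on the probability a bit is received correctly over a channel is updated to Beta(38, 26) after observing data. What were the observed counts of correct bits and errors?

Under Beta–binomial conjugacy the posterior parameters are (a+s, b+f).
Match parameters: s=38−17=21, f=26−10=16.

21 correct bits and 16 errors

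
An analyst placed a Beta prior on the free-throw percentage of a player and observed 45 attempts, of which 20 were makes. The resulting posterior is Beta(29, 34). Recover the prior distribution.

Beta is conjugate to the binomial likelihood: posterior = Beta(α+s, β+f).
Subtract the data counts: 29−20=9, 34−25=9.

Beta(9, 9)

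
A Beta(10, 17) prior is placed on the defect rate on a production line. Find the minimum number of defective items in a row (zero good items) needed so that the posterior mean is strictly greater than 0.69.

k = 28

After k defective items and 0 good items the posterior is Beta(10+k, 17), with mean (10+k)/(10+17+k).
Set (10+k)/(27+k) > 0.69 and solve: k > (0.69·27 − 10)/(1 − 0.69) = 27.839.
The smallest integer exceeding 27.839 is 28.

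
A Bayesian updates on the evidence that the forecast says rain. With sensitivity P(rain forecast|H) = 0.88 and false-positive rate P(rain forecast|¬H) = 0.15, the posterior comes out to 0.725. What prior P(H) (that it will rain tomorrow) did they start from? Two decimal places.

P(H) = 0.31

Bayes' rule in odds form gives O(H|E) = O(H)·[P(E|H)/P(E|¬H)], hence O(H) = O(H|E)/LR.
Posterior odds = 0.725/(1−0.725) = 2.6364. LR = 0.88/0.15 = 5.8667.
Prior odds = 2.6364/5.8667 = 0.4494, so P(H) = 0.4494/(1+0.4494) ≈ 0.31.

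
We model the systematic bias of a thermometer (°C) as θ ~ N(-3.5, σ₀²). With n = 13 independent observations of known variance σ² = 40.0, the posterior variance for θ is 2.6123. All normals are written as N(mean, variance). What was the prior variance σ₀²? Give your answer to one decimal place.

Posterior precision equals prior precision plus data precision: 1/σ_n² = 1/σ₀² + n/σ².
So 1/σ₀² = 1/2.6123 − 13/40.0 = 0.382804 − 0.325000 = 0.057804.
Hence σ₀² = 1/0.057804 ≈ 17.3.

σ₀² = 17.3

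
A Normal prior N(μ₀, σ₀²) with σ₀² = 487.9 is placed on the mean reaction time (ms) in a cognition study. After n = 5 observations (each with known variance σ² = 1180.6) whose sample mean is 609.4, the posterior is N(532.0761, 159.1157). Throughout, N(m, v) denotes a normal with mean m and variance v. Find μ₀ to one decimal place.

With known observation variance, the Normal–Normal posterior has precision τ_n = τ₀ + n/σ² and mean μ_n = (τ₀μ₀ + (n/σ²)x̄)/τ_n.
Here τ₀ = 1/487.9 = 0.002050 and τ_data = 5/1180.6 = 0.004235, so τ_n = 0.006285.
Rearranging for μ₀: μ₀ = (μ_n·τ_n − τ_data·x̄)/τ₀ = (532.0761·0.006285 − 0.004235·609.4) / 0.002050 = 0.763289/0.002050 ≈ 372.3.

μ₀ = 372.3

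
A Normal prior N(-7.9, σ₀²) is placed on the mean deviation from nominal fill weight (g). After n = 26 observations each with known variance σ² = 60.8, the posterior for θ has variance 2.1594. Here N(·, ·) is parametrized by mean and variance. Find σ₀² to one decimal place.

Posterior precision equals prior precision plus data precision: 1/σ_n² = 1/σ₀² + n/σ².
So 1/σ₀² = 1/2.1594 − 26/60.8 = 0.463092 − 0.427632 = 0.035460.
Hence σ₀² = 1/0.035460 ≈ 28.2.

σ₀² = 28.2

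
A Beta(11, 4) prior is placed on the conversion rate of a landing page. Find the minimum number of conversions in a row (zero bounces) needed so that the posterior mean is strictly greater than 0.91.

After k conversions and 0 bounces the posterior is Beta(11+k, 4), with mean (11+k)/(11+4+k).
Set (11+k)/(15+k) > 0.91 and solve: k > (0.91·15 − 11)/(1 − 0.91) = 29.444.
The smallest integer exceeding 29.444 is 30, and checking k=30: (41)/(45) = 0.9111 > 0.91.

k = 30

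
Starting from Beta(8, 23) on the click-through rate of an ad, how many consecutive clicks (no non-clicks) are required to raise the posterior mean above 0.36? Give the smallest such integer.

After k clicks and 0 non-clicks the posterior is Beta(8+k, 23), with mean (8+k)/(8+23+k).
Set (8+k)/(31+k) > 0.36 and solve: k > (0.36·31 − 8)/(1 − 0.36) = 4.938.
The smallest integer exceeding 4.938 is 5.

k = 5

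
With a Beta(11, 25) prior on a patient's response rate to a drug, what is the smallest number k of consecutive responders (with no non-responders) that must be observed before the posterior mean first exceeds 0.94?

k = 381

After k responders and 0 non-responders the posterior is Beta(11+k, 25), with mean (11+k)/(11+25+k).
Set (11+k)/(36+k) > 0.94 and solve: k > (0.94·36 − 11)/(1 − 0.94) = 380.667.
The smallest integer exceeding 380.667 is 381.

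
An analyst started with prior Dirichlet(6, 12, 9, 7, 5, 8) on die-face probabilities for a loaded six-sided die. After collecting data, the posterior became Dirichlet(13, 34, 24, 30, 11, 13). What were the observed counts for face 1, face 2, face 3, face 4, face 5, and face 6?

For a Dirichlet(α) prior with multinomial counts c, the posterior is Dirichlet(α + c) componentwise.
Counts are posterior − prior componentwise: 13−6=7, 34−12=22, 24−9=15, 30−7=23, 11−5=6, 13−8=5.

counts (7, 22, 15, 23, 6, 5)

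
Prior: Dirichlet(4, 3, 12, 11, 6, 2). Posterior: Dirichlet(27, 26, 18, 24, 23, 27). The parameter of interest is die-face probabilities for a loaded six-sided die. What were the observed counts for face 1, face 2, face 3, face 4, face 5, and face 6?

counts (23, 23, 6, 13, 17, 25)

For a Dirichlet(α) prior with multinomial counts c, the posterior is Dirichlet(α + c) componentwise.
Counts are posterior − prior componentwise: 27−4=23, 26−3=23, 18−12=6, 24−11=13, 23−6=17, 27−2=25.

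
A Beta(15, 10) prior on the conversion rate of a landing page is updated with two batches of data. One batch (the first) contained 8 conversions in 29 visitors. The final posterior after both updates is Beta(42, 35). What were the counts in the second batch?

Because Beta–binomial updating is additive in the counts, the combined data contributed (α_post−α_prior, β_post−β_prior) successes and failures.
Total across both batches: 42−15=27 conversions, 35−10=25 bounces.
Subtract the first batch: 27−8=19 conversions and 25−21=4 bounces.

19 conversions and 4 bounces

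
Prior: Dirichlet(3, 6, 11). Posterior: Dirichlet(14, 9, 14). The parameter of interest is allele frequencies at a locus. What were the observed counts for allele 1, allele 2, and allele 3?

For a Dirichlet(α) prior with multinomial counts c, the posterior is Dirichlet(α + c) componentwise.
Counts are posterior − prior componentwise: 14−3=11, 9−6=3, 14−11=3.

counts (11, 3, 3)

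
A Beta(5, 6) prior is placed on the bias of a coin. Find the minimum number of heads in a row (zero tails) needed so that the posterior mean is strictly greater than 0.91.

k = 56

After k heads and 0 tails the posterior is Beta(5+k, 6), with mean (5+k)/(5+6+k).
Set (5+k)/(11+k) > 0.91 and solve: k > (0.91·11 − 5)/(1 − 0.91) = 55.667.
The smallest integer exceeding 55.667 is 56, and checking k=56: (61)/(67) = 0.9104 > 0.91.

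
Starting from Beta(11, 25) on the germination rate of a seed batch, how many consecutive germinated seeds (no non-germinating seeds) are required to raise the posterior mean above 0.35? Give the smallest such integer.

After k germinated seeds and 0 non-germinating seeds the posterior is Beta(11+k, 25), with mean (11+k)/(11+25+k).
Set (11+k)/(36+k) > 0.35 and solve: k > (0.35·36 − 11)/(1 − 0.35) = 2.462.
The smallest integer exceeding 2.462 is 3, and checking k=3: (14)/(39) = 0.3590 > 0.35.

k = 3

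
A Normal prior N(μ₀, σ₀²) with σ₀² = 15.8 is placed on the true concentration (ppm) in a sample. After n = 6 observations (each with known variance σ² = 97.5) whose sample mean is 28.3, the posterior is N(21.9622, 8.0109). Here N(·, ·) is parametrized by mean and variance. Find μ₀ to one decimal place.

With known observation variance, the Normal–Normal posterior has precision τ_n = τ₀ + n/σ² and mean μ_n = (τ₀μ₀ + (n/σ²)x̄)/τ_n.
Here τ₀ = 1/15.8 = 0.063291 and τ_data = 6/97.5 = 0.061538, so τ_n = 0.124829.
Rearranging for μ₀: μ₀ = (μ_n·τ_n − τ_data·x̄)/τ₀ = (21.9622·0.124829 − 0.061538·28.3) / 0.063291 = 0.999994/0.063291 ≈ 15.8.

μ₀ = 15.8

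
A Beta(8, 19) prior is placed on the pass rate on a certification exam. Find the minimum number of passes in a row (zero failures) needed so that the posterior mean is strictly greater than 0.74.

k = 47

After k passes and 0 failures the posterior is Beta(8+k, 19), with mean (8+k)/(8+19+k).
Set (8+k)/(27+k) > 0.74 and solve: k > (0.74·27 − 8)/(1 − 0.74) = 46.077.
The smallest integer exceeding 46.077 is 47.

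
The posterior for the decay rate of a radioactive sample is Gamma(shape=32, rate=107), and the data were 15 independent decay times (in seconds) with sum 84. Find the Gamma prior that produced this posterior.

Gamma–exponential conjugacy: posterior shape = α + n, posterior rate = β + Σtᵢ.
So α = 32 − 15 = 17 and β = 107 − 84 = 23.

Gamma(shape=17, rate=23)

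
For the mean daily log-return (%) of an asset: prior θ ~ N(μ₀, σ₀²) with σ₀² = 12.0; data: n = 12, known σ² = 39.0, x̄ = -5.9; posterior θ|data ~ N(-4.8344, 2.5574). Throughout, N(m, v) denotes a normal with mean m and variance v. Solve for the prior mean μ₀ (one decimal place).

μ₀ = -0.9

The posterior mean is a precision-weighted average: μ_n = (τ₀μ₀ + τ_data·x̄)/(τ₀+τ_data), with τ₀=1/σ₀² and τ_data=n/σ².
Here τ₀ = 1/12.0 = 0.083333 and τ_data = 12/39.0 = 0.307692, so τ_n = 0.391025.
Rearranging for μ₀: μ₀ = (μ_n·τ_n − τ_data·x̄)/τ₀ = (-4.8344·0.391025 − 0.307692·-5.9) / 0.083333 = -0.074988/0.083333 ≈ -0.9.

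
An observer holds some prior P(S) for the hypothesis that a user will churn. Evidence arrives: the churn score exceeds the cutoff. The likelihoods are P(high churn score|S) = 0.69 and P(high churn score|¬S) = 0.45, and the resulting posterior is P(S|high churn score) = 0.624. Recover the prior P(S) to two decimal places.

P(S) = 0.52

In odds form, posterior odds = prior odds × likelihood ratio, so prior odds = posterior odds ÷ LR.
Posterior odds = 0.624/(1−0.624) = 1.6596. LR = 0.69/0.45 = 1.5333.
Prior odds = 1.6596/1.5333 = 1.0824, so P(S) = 1.0824/(1+1.0824) ≈ 0.52.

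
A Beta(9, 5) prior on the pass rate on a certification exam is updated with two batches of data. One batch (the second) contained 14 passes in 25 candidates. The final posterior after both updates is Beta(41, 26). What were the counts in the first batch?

Because Beta–binomial updating is additive in the counts, the combined data contributed (α_post−α_prior, β_post−β_prior) successes and failures.
Total across both batches: 41−9=32 passes, 26−5=21 failures.
Subtract the second batch: 32−14=18 passes and 21−11=10 failures.

18 passes and 10 failures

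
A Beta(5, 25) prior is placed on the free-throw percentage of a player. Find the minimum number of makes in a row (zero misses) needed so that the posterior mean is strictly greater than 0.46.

After k makes and 0 misses the posterior is Beta(5+k, 25), with mean (5+k)/(5+25+k).
Set (5+k)/(30+k) > 0.46 and solve: k > (0.46·30 − 5)/(1 − 0.46) = 16.296.
The smallest integer exceeding 16.296 is 17.

k = 17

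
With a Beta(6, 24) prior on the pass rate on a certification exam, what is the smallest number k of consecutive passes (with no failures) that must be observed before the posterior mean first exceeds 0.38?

After k passes and 0 failures the posterior is Beta(6+k, 24), with mean (6+k)/(6+24+k).
Set (6+k)/(30+k) > 0.38 and solve: k > (0.38·30 − 6)/(1 − 0.38) = 8.710.
The smallest integer exceeding 8.710 is 9.

k = 9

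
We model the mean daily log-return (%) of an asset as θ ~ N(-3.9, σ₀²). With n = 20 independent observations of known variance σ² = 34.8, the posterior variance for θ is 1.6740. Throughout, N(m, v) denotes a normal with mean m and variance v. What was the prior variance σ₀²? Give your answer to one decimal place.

For the Normal–Normal model with known σ², precisions add: τ_n = τ₀ + n/σ².
So 1/σ₀² = 1/1.6740 − 20/34.8 = 0.597372 − 0.574713 = 0.022659.
Hence σ₀² = 1/0.022659 ≈ 44.1.

σ₀² = 44.1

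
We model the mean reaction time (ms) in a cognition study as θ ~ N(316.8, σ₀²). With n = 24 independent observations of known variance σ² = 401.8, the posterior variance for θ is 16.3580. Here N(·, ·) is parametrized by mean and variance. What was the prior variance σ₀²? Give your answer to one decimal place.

Posterior precision equals prior precision plus data precision: 1/σ_n² = 1/σ₀² + n/σ².
So 1/σ₀² = 1/16.3580 − 24/401.8 = 0.061132 − 0.059731 = 0.001401.
Hence σ₀² = 1/0.001401 ≈ 713.8.

σ₀² = 713.8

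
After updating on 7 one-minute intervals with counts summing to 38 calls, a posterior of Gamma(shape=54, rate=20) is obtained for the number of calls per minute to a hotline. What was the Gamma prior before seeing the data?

A Gamma(α, β) prior (rate parametrization) on a Poisson rate with n observations summing to S gives posterior Gamma(α+S, β+n).
So α = 54 − 38 = 16 and β = 20 − 7 = 13.

Gamma(shape=16, rate=13)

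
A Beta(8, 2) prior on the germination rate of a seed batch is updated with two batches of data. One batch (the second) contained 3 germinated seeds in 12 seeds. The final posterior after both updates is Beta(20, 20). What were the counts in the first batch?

Sequential conjugate updates are equivalent to a single update on the pooled data, so total successes = posterior α − prior α and total failures = posterior β − prior β.
Total across both batches: 20−8=12 germinated seeds, 20−2=18 non-germinating seeds.
Subtract the second batch: 12−3=9 germinated seeds and 18−9=9 non-germinating seeds.

9 germinated seeds and 9 non-germinating seeds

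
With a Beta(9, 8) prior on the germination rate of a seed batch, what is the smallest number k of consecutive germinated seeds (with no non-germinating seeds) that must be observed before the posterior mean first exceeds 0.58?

After k germinated seeds and 0 non-germinating seeds the posterior is Beta(9+k, 8), with mean (9+k)/(9+8+k).
Set (9+k)/(17+k) > 0.58 and solve: k > (0.58·17 − 9)/(1 − 0.58) = 2.048.
The smallest integer exceeding 2.048 is 3, and checking k=3: (12)/(20) = 0.6000 > 0.58.

k = 3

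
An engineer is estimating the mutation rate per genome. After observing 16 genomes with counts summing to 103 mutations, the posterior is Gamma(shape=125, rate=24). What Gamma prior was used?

Gamma(shape=22, rate=8)

Gamma–Poisson conjugacy: posterior shape = α + Σxᵢ, posterior rate = β + n.
So α = 125 − 103 = 22 and β = 24 − 16 = 8.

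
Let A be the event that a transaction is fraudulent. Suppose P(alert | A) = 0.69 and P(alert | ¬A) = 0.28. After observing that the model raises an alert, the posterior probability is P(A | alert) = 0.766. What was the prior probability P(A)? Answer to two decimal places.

In odds form, posterior odds = prior odds × likelihood ratio, so prior odds = posterior odds ÷ LR.
Posterior odds = 0.766/(1−0.766) = 3.2735. LR = 0.69/0.28 = 2.4643.
Prior odds = 3.2735/2.4643 = 1.3284, so P(A) = 1.3284/(1+1.3284) ≈ 0.57.

P(A) = 0.57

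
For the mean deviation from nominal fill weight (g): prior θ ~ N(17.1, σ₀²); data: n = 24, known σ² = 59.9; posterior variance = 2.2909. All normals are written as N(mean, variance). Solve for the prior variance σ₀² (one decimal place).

σ₀² = 27.9

Posterior precision equals prior precision plus data precision: 1/σ_n² = 1/σ₀² + n/σ².
So 1/σ₀² = 1/2.2909 − 24/59.9 = 0.436510 − 0.400668 = 0.035842.
Hence σ₀² = 1/0.035842 ≈ 27.9.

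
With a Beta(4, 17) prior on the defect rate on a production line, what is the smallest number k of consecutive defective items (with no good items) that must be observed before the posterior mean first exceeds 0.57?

k = 19

After k defective items and 0 good items the posterior is Beta(4+k, 17), with mean (4+k)/(4+17+k).
Set (4+k)/(21+k) > 0.57 and solve: k > (0.57·21 − 4)/(1 − 0.57) = 18.535.
The smallest integer exceeding 18.535 is 19, and checking k=19: (23)/(40) = 0.5750 > 0.57.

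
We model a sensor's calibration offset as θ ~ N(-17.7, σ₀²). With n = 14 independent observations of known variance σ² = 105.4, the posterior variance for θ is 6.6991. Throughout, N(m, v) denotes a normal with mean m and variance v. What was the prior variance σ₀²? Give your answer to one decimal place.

Posterior precision equals prior precision plus data precision: 1/σ_n² = 1/σ₀² + n/σ².
So 1/σ₀² = 1/6.6991 − 14/105.4 = 0.149274 − 0.132827 = 0.016447.
Hence σ₀² = 1/0.016447 ≈ 60.8.

σ₀² = 60.8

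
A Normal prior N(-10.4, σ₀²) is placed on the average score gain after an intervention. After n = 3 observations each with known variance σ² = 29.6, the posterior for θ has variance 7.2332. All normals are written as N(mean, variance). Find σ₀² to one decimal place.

σ₀² = 27.1

For the Normal–Normal model with known σ², precisions add: τ_n = τ₀ + n/σ².
So 1/σ₀² = 1/7.2332 − 3/29.6 = 0.138251 − 0.101351 = 0.036900.
Hence σ₀² = 1/0.036900 ≈ 27.1.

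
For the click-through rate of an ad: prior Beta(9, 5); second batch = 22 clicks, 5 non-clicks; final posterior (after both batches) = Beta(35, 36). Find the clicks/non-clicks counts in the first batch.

4 clicks and 26 non-clicks

Because Beta–binomial updating is additive in the counts, the combined data contributed (α_post−α_prior, β_post−β_prior) successes and failures.
Total across both batches: 35−9=26 clicks, 36−5=31 non-clicks.
Subtract the second batch: 26−22=4 clicks and 31−5=26 non-clicks.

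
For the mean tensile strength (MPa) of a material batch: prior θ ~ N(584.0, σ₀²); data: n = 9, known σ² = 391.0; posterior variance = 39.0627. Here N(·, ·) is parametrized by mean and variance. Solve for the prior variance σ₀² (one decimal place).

For the Normal–Normal model with known σ², precisions add: τ_n = τ₀ + n/σ².
So 1/σ₀² = 1/39.0627 − 9/391.0 = 0.025600 − 0.023018 = 0.002582.
Hence σ₀² = 1/0.002582 ≈ 387.3.

σ₀² = 387.3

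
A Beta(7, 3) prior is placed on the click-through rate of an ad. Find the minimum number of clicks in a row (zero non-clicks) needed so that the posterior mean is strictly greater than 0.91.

After k clicks and 0 non-clicks the posterior is Beta(7+k, 3), with mean (7+k)/(7+3+k).
Set (7+k)/(10+k) > 0.91 and solve: k > (0.91·10 − 7)/(1 − 0.91) = 23.333.
The smallest integer exceeding 23.333 is 24, and checking k=24: (31)/(34) = 0.9118 > 0.91.

k = 24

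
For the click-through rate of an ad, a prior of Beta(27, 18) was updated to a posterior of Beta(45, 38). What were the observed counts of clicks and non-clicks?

18 clicks and 20 non-clicks

Beta is conjugate to the binomial likelihood: posterior = Beta(a+s, b+f).
So s = 45 − 27 = 18 and f = 38 − 18 = 20.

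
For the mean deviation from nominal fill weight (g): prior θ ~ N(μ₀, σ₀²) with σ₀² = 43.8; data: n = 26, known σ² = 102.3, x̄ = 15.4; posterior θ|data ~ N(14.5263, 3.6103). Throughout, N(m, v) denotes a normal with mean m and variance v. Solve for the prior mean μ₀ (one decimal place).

μ₀ = 4.8

With known observation variance, the Normal–Normal posterior has precision τ_n = τ₀ + n/σ² and mean μ_n = (τ₀μ₀ + (n/σ²)x̄)/τ_n.
Here τ₀ = 1/43.8 = 0.022831 and τ_data = 26/102.3 = 0.254154, so τ_n = 0.276985.
Rearranging for μ₀: μ₀ = (μ_n·τ_n − τ_data·x̄)/τ₀ = (14.5263·0.276985 − 0.254154·15.4) / 0.022831 = 0.109596/0.022831 ≈ 4.8.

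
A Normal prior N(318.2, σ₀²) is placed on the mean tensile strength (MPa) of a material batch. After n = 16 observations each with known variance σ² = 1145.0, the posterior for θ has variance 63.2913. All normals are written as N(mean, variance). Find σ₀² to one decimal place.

For the Normal–Normal model with known σ², precisions add: τ_n = τ₀ + n/σ².
So 1/σ₀² = 1/63.2913 − 16/1145.0 = 0.015800 − 0.013974 = 0.001826.
Hence σ₀² = 1/0.001826 ≈ 547.6.

σ₀² = 547.6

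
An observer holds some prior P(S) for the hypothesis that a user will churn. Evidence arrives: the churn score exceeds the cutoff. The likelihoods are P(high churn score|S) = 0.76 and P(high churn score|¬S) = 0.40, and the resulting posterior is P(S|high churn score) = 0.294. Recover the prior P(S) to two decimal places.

In odds form, posterior odds = prior odds × likelihood ratio, so prior odds = posterior odds ÷ LR.
Posterior odds = 0.294/(1−0.294) = 0.4164. LR = 0.76/0.40 = 1.9000.
Prior odds = 0.4164/1.9000 = 0.2192, so P(S) = 0.2192/(1+0.2192) ≈ 0.18.

P(S) = 0.18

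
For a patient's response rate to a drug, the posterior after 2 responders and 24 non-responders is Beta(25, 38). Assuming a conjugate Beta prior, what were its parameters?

A Beta(a, b) prior with s successes and f failures in binomial data gives a Beta(a+s, b+f) posterior.
Subtract the data counts: 25−2=23, 38−24=14.

Beta(23, 14)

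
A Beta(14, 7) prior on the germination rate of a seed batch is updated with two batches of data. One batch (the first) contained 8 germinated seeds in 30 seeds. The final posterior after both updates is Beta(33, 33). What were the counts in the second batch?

11 germinated seeds and 4 non-germinating seeds

Sequential conjugate updates are equivalent to a single update on the pooled data, so total successes = posterior α − prior α and total failures = posterior β − prior β.
Total across both batches: 33−14=19 germinated seeds, 33−7=26 non-germinating seeds.
Subtract the first batch: 19−8=11 germinated seeds and 26−22=4 non-germinating seeds.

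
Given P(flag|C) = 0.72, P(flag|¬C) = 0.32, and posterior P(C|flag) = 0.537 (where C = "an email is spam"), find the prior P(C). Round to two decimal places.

In odds form, posterior odds = prior odds × likelihood ratio, so prior odds = posterior odds ÷ LR.
Posterior odds = 0.537/(1−0.537) = 1.1598. LR = 0.72/0.32 = 2.2500.
Prior odds = 1.1598/2.2500 = 0.5155, so P(C) = 0.5155/(1+0.5155) ≈ 0.34.

P(C) = 0.34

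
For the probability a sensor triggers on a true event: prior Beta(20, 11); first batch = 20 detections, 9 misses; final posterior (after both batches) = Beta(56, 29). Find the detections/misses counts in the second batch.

16 detections and 9 misses

Sequential conjugate updates are equivalent to a single update on the pooled data, so total successes = posterior α − prior α and total failures = posterior β − prior β.
Total across both batches: 56−20=36 detections, 29−11=18 misses.
Subtract the first batch: 36−20=16 detections and 18−9=9 misses.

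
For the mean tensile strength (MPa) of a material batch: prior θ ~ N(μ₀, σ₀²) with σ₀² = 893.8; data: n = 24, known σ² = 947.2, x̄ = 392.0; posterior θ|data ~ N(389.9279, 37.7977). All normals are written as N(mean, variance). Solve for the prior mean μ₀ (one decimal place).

μ₀ = 343.0

With known observation variance, the Normal–Normal posterior has precision τ_n = τ₀ + n/σ² and mean μ_n = (τ₀μ₀ + (n/σ²)x̄)/τ_n.
Here τ₀ = 1/893.8 = 0.001119 and τ_data = 24/947.2 = 0.025338, so τ_n = 0.026457.
Rearranging for μ₀: μ₀ = (μ_n·τ_n − τ_data·x̄)/τ₀ = (389.9279·0.026457 − 0.025338·392.0) / 0.001119 = 0.383826/0.001119 ≈ 343.0.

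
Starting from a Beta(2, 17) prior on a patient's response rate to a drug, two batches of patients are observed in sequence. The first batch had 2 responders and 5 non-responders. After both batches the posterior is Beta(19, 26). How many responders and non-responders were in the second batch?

15 responders and 4 non-responders

Because Beta–binomial updating is additive in the counts, the combined data contributed (α_post−α_prior, β_post−β_prior) successes and failures.
Total across both batches: 19−2=17 responders, 26−17=9 non-responders.
Subtract the first batch: 17−2=15 responders and 9−5=4 non-responders.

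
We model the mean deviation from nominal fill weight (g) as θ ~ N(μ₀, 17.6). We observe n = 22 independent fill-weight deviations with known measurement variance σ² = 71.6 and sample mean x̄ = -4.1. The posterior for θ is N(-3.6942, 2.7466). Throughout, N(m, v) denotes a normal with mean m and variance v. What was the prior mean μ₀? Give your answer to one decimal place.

With known observation variance, the Normal–Normal posterior has precision τ_n = τ₀ + n/σ² and mean μ_n = (τ₀μ₀ + (n/σ²)x̄)/τ_n.
Here τ₀ = 1/17.6 = 0.056818 and τ_data = 22/71.6 = 0.307263, so τ_n = 0.364081.
Rearranging for μ₀: μ₀ = (μ_n·τ_n − τ_data·x̄)/τ₀ = (-3.6942·0.364081 − 0.307263·-4.1) / 0.056818 = -0.085210/0.056818 ≈ -1.5.

μ₀ = -1.5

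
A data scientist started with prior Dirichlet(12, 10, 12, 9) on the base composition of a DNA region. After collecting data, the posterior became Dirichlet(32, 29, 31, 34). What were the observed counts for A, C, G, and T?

counts (20, 19, 19, 25)

For a Dirichlet(α) prior with multinomial counts c, the posterior is Dirichlet(α + c) componentwise.
Counts are posterior − prior componentwise: 32−12=20, 29−10=19, 31−12=19, 34−9=25.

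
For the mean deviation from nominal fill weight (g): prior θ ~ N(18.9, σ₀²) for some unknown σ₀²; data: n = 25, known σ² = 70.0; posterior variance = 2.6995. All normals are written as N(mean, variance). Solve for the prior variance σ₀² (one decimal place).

Posterior precision equals prior precision plus data precision: 1/σ_n² = 1/σ₀² + n/σ².
So 1/σ₀² = 1/2.6995 − 25/70.0 = 0.370439 − 0.357143 = 0.013296.
Hence σ₀² = 1/0.013296 ≈ 75.2.

σ₀² = 75.2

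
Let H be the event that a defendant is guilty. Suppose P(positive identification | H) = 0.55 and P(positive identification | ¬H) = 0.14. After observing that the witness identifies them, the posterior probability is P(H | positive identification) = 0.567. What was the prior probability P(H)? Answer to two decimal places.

P(H) = 0.25

Bayes' rule in odds form gives O(H|E) = O(H)·[P(E|H)/P(E|¬H)], hence O(H) = O(H|E)/LR.
Posterior odds = 0.567/(1−0.567) = 1.3095. LR = 0.55/0.14 = 3.9286.
Prior odds = 1.3095/3.9286 = 0.3333, so P(H) = 0.3333/(1+0.3333) ≈ 0.25.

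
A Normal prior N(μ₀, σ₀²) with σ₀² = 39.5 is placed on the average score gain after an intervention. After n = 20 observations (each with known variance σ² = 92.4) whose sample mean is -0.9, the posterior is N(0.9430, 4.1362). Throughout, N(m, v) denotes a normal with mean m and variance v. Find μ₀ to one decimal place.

μ₀ = 16.7

The posterior mean is a precision-weighted average: μ_n = (τ₀μ₀ + τ_data·x̄)/(τ₀+τ_data), with τ₀=1/σ₀² and τ_data=n/σ².
Here τ₀ = 1/39.5 = 0.025316 and τ_data = 20/92.4 = 0.216450, so τ_n = 0.241766.
Rearranging for μ₀: μ₀ = (μ_n·τ_n − τ_data·x̄)/τ₀ = (0.9430·0.241766 − 0.216450·-0.9) / 0.025316 = 0.422790/0.025316 ≈ 16.7.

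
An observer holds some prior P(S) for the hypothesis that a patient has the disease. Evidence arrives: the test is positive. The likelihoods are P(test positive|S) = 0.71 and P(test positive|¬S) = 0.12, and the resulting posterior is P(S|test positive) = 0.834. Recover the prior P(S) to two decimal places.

Bayes' rule in odds form gives O(S|E) = O(S)·[P(E|S)/P(E|¬S)], hence O(S) = O(S|E)/LR.
Posterior odds = 0.834/(1−0.834) = 5.0241. LR = 0.71/0.12 = 5.9167.
Prior odds = 5.0241/5.9167 = 0.8491, so P(S) = 0.8491/(1+0.8491) ≈ 0.46.

P(S) = 0.46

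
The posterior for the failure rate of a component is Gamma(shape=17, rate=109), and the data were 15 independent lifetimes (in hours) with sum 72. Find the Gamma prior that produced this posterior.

Gamma(shape=2, rate=37)

Gamma–exponential conjugacy: posterior shape = α + n, posterior rate = β + Σtᵢ.
So α = 17 − 15 = 2 and β = 109 − 72 = 37.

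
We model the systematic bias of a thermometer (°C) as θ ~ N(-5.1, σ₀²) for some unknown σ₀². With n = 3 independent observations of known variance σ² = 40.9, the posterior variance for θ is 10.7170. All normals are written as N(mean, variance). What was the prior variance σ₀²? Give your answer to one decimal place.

σ₀² = 50.1

For the Normal–Normal model with known σ², precisions add: τ_n = τ₀ + n/σ².
So 1/σ₀² = 1/10.7170 − 3/40.9 = 0.093310 − 0.073350 = 0.019960.
Hence σ₀² = 1/0.019960 ≈ 50.1.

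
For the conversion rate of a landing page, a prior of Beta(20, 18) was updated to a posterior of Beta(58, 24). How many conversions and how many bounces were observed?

38 conversions and 6 bounces

Beta is conjugate to the binomial likelihood: posterior = Beta(a+s, b+f).
Match parameters: s=58−20=38, f=24−18=6.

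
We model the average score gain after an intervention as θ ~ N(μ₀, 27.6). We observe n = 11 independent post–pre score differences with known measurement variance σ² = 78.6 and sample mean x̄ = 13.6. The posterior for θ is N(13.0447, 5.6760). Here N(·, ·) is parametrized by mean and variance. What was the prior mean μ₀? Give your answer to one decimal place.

μ₀ = 10.9

With known observation variance, the Normal–Normal posterior has precision τ_n = τ₀ + n/σ² and mean μ_n = (τ₀μ₀ + (n/σ²)x̄)/τ_n.
Here τ₀ = 1/27.6 = 0.036232 and τ_data = 11/78.6 = 0.139949, so τ_n = 0.176181.
Rearranging for μ₀: μ₀ = (μ_n·τ_n − τ_data·x̄)/τ₀ = (13.0447·0.176181 − 0.139949·13.6) / 0.036232 = 0.394922/0.036232 ≈ 10.9.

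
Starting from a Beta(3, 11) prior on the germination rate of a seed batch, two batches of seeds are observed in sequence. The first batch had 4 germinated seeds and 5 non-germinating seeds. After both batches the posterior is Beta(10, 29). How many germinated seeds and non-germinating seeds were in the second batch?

3 germinated seeds and 13 non-germinating seeds

Sequential conjugate updates are equivalent to a single update on the pooled data, so total successes = posterior α − prior α and total failures = posterior β − prior β.
Total across both batches: 10−3=7 germinated seeds, 29−11=18 non-germinating seeds.
Subtract the first batch: 7−4=3 germinated seeds and 18−5=13 non-germinating seeds.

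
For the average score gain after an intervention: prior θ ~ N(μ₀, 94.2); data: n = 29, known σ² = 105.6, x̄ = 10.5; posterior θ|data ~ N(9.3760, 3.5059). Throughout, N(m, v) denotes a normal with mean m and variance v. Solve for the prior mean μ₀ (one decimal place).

μ₀ = -19.7

The posterior mean is a precision-weighted average: μ_n = (τ₀μ₀ + τ_data·x̄)/(τ₀+τ_data), with τ₀=1/σ₀² and τ_data=n/σ².
Here τ₀ = 1/94.2 = 0.010616 and τ_data = 29/105.6 = 0.274621, so τ_n = 0.285237.
Rearranging for μ₀: μ₀ = (μ_n·τ_n − τ_data·x̄)/τ₀ = (9.3760·0.285237 − 0.274621·10.5) / 0.010616 = -0.209138/0.010616 ≈ -19.7.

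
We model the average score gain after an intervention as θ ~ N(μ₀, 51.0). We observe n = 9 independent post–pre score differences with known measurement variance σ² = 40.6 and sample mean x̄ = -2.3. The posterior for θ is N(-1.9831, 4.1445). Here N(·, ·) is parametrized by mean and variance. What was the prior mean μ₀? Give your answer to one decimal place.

μ₀ = 1.6

The posterior mean is a precision-weighted average: μ_n = (τ₀μ₀ + τ_data·x̄)/(τ₀+τ_data), with τ₀=1/σ₀² and τ_data=n/σ².
Here τ₀ = 1/51.0 = 0.019608 and τ_data = 9/40.6 = 0.221675, so τ_n = 0.241283.
Rearranging for μ₀: μ₀ = (μ_n·τ_n − τ_data·x̄)/τ₀ = (-1.9831·0.241283 − 0.221675·-2.3) / 0.019608 = 0.031364/0.019608 ≈ 1.6.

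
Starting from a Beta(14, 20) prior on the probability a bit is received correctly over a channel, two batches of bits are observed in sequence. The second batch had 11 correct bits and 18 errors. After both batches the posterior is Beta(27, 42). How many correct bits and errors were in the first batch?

2 correct bits and 4 errors

Sequential conjugate updates are equivalent to a single update on the pooled data, so total successes = posterior α − prior α and total failures = posterior β − prior β.
Total across both batches: 27−14=13 correct bits, 42−20=22 errors.
Subtract the second batch: 13−11=2 correct bits and 22−18=4 errors.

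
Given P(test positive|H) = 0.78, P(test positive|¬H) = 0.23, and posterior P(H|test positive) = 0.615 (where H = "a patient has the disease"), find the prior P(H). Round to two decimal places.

P(H) = 0.32

In odds form, posterior odds = prior odds × likelihood ratio, so prior odds = posterior odds ÷ LR.
Posterior odds = 0.615/(1−0.615) = 1.5974. LR = 0.78/0.23 = 3.3913.
Prior odds = 1.5974/3.3913 = 0.4710, so P(H) = 0.4710/(1+0.4710) ≈ 0.32.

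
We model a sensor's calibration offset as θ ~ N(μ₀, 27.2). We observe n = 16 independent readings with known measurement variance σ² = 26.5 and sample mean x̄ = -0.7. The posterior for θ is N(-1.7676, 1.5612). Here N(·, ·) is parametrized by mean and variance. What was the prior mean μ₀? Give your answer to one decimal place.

With known observation variance, the Normal–Normal posterior has precision τ_n = τ₀ + n/σ² and mean μ_n = (τ₀μ₀ + (n/σ²)x̄)/τ_n.
Here τ₀ = 1/27.2 = 0.036765 and τ_data = 16/26.5 = 0.603774, so τ_n = 0.640539.
Rearranging for μ₀: μ₀ = (μ_n·τ_n − τ_data·x̄)/τ₀ = (-1.7676·0.640539 − 0.603774·-0.7) / 0.036765 = -0.709575/0.036765 ≈ -19.3.

μ₀ = -19.3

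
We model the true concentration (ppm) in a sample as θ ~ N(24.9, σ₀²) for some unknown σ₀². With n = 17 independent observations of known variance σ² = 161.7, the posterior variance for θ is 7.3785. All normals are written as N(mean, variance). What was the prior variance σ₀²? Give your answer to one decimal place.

σ₀² = 32.9

Posterior precision equals prior precision plus data precision: 1/σ_n² = 1/σ₀² + n/σ².
So 1/σ₀² = 1/7.3785 − 17/161.7 = 0.135529 − 0.105133 = 0.030396.
Hence σ₀² = 1/0.030396 ≈ 32.9.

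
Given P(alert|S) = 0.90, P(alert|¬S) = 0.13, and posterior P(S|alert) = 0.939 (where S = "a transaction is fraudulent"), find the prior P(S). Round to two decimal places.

P(S) = 0.69

Bayes' rule in odds form gives O(S|E) = O(S)·[P(E|S)/P(E|¬S)], hence O(S) = O(S|E)/LR.
Posterior odds = 0.939/(1−0.939) = 15.3934. LR = 0.90/0.13 = 6.9231.
Prior odds = 15.3934/6.9231 = 2.2235, so P(S) = 2.2235/(1+2.2235) ≈ 0.69.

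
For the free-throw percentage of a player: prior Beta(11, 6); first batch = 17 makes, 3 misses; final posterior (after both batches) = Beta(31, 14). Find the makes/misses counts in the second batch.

3 makes and 5 misses

Sequential conjugate updates are equivalent to a single update on the pooled data, so total successes = posterior α − prior α and total failures = posterior β − prior β.
Total across both batches: 31−11=20 makes, 14−6=8 misses.
Subtract the first batch: 20−17=3 makes and 8−3=5 misses.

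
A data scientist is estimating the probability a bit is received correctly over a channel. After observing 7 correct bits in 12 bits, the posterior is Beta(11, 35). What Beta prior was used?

Under Beta–binomial conjugacy the posterior parameters are (α+s, β+f).
Subtract the data counts: 11−7=4, 35−5=30.

Beta(4, 30)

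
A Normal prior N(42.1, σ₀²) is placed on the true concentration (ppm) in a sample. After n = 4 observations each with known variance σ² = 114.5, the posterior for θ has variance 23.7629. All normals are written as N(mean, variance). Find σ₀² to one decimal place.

σ₀² = 139.9

Posterior precision equals prior precision plus data precision: 1/σ_n² = 1/σ₀² + n/σ².
So 1/σ₀² = 1/23.7629 − 4/114.5 = 0.042082 − 0.034934 = 0.007148.
Hence σ₀² = 1/0.007148 ≈ 139.9.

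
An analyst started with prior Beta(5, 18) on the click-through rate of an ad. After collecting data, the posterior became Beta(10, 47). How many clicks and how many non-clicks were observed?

Beta is conjugate to the binomial likelihood: posterior = Beta(α+s, β+f).
So s = 10 − 5 = 5 and f = 47 − 18 = 29.

5 clicks and 29 non-clicks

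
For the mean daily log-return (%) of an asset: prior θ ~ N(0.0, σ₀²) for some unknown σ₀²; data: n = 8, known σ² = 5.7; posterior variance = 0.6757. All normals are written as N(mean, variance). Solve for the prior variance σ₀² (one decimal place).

Posterior precision equals prior precision plus data precision: 1/σ_n² = 1/σ₀² + n/σ².
So 1/σ₀² = 1/0.6757 − 8/5.7 = 1.479947 − 1.403509 = 0.076438.
Hence σ₀² = 1/0.076438 ≈ 13.1.

σ₀² = 13.1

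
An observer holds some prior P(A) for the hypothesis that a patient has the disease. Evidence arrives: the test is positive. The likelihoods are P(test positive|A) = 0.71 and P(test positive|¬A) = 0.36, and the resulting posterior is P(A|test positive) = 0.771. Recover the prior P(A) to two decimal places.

P(A) = 0.63

In odds form, posterior odds = prior odds × likelihood ratio, so prior odds = posterior odds ÷ LR.
Posterior odds = 0.771/(1−0.771) = 3.3668. LR = 0.71/0.36 = 1.9722.
Prior odds = 3.3668/1.9722 = 1.7071, so P(A) = 1.7071/(1+1.7071) ≈ 0.63.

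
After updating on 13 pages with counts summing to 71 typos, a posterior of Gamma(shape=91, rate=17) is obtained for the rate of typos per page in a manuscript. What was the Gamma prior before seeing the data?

Gamma(shape=20, rate=4)

A Gamma(α, β) prior (rate parametrization) on a Poisson rate with n observations summing to S gives posterior Gamma(α+S, β+n).
So α = 91 − 71 = 20 and β = 17 − 13 = 4.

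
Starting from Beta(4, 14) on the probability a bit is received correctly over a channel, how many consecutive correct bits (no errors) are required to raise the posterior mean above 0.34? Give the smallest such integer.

After k correct bits and 0 errors the posterior is Beta(4+k, 14), with mean (4+k)/(4+14+k).
Set (4+k)/(18+k) > 0.34 and solve: k > (0.34·18 − 4)/(1 − 0.34) = 3.212.
The smallest integer exceeding 3.212 is 4.

k = 4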